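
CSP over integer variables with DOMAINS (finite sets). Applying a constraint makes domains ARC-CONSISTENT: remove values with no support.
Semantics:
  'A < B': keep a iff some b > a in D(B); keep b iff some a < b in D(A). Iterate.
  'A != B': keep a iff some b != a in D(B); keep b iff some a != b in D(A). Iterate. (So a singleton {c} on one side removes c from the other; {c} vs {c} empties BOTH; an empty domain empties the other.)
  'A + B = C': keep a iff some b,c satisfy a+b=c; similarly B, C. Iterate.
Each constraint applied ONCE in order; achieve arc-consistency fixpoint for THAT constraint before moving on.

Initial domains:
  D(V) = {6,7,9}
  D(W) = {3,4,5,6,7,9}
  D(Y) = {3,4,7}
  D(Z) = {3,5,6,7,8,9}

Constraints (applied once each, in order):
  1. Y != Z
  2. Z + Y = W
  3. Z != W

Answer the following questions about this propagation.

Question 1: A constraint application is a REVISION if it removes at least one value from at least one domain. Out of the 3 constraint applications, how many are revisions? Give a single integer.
Constraint 1 (Y != Z) on D(Y)={3,4,7} D(Z)={3,5,6,7,8,9}: no change => not a revision
Constraint 2 (Z + Y = W) on D(Z)={3,5,6,7,8,9} D(Y)={3,4,7} D(W)={3,4,5,6,7,9}: Z {3,5,6,7,8,9}->{3,5,6}; Y {3,4,7}->{3,4}; W {3,4,5,6,7,9}->{6,7,9} => REVISION
Constraint 3 (Z != W) on D(Z)={3,5,6} D(W)={6,7,9}: no change => not a revision
Total revisions = 1

Answer: 1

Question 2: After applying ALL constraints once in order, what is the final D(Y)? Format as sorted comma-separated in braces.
Constraint 1 (Y != Z) on D(Y)={3,4,7} D(Z)={3,5,6,7,8,9}: no change
Constraint 2 (Z + Y = W) on D(Z)={3,5,6,7,8,9} D(Y)={3,4,7} D(W)={3,4,5,6,7,9}: Z {3,5,6,7,8,9}->{3,5,6}; Y {3,4,7}->{3,4}; W {3,4,5,6,7,9}->{6,7,9}
Constraint 3 (Z != W) on D(Z)={3,5,6} D(W)={6,7,9}: no change
So after all 3 constraints: D(Y) = {3,4}

Answer: {3,4}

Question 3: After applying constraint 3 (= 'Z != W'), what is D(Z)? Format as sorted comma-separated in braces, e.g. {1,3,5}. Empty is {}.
Answer: {3,5,6}

Derivation:
Constraint 1 (Y != Z) on D(Y)={3,4,7} D(Z)={3,5,6,7,8,9}: no change
Constraint 2 (Z + Y = W) on D(Z)={3,5,6,7,8,9} D(Y)={3,4,7} D(W)={3,4,5,6,7,9}: Z {3,5,6,7,8,9}->{3,5,6}; Y {3,4,7}->{3,4}; W {3,4,5,6,7,9}->{6,7,9}
Constraint 3 (Z != W) on D(Z)={3,5,6} D(W)={6,7,9}: no change
So after constraint 3: D(Z) = {3,5,6}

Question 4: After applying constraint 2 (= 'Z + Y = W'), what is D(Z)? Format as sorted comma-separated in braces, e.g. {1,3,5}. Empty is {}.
Answer: {3,5,6}

Derivation:
Constraint 1 (Y != Z) on D(Y)={3,4,7} D(Z)={3,5,6,7,8,9}: no change
Constraint 2 (Z + Y = W) on D(Z)={3,5,6,7,8,9} D(Y)={3,4,7} D(W)={3,4,5,6,7,9}: Z {3,5,6,7,8,9}->{3,5,6}; Y {3,4,7}->{3,4}; W {3,4,5,6,7,9}->{6,7,9}
So after constraint 2: D(Z) = {3,5,6}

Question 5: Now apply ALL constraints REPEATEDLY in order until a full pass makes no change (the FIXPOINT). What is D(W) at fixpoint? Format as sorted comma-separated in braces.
pass 0 (initial): D(W)={3,4,5,6,7,9}
pass 1: W {3,4,5,6,7,9}->{6,7,9}; Y {3,4,7}->{3,4}; Z {3,5,6,7,8,9}->{3,5,6}
pass 2: no change
Fixpoint after 2 passes: D(W) = {6,7,9}

Answer: {6,7,9}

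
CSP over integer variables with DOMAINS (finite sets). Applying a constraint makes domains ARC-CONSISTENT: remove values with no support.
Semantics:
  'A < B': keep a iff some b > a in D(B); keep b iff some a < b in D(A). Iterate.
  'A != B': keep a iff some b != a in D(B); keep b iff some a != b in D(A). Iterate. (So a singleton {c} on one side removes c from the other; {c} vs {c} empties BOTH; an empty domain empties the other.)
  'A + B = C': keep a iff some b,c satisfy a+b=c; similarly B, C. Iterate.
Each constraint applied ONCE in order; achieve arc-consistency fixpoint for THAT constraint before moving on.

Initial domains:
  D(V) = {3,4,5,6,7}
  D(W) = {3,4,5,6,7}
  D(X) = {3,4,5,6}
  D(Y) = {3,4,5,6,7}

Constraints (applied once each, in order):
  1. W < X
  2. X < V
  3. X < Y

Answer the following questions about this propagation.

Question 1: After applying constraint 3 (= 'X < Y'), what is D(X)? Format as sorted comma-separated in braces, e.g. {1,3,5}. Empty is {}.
Answer: {4,5,6}

Derivation:
Constraint 1 (W < X) on D(W)={3,4,5,6,7} D(X)={3,4,5,6}: W {3,4,5,6,7}->{3,4,5}; X {3,4,5,6}->{4,5,6}
Constraint 2 (X < V) on D(X)={4,5,6} D(V)={3,4,5,6,7}: V {3,4,5,6,7}->{5,6,7}
Constraint 3 (X < Y) on D(X)={4,5,6} D(Y)={3,4,5,6,7}: Y {3,4,5,6,7}->{5,6,7}
So after constraint 3: D(X) = {4,5,6}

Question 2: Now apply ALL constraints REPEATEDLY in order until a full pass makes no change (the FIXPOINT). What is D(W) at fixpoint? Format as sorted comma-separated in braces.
pass 0 (initial): D(W)={3,4,5,6,7}
pass 1: V {3,4,5,6,7}->{5,6,7}; W {3,4,5,6,7}->{3,4,5}; X {3,4,5,6}->{4,5,6}; Y {3,4,5,6,7}->{5,6,7}
pass 2: no change
Fixpoint after 2 passes: D(W) = {3,4,5}

Answer: {3,4,5}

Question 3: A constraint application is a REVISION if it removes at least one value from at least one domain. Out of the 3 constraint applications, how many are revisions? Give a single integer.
Answer: 3

Derivation:
Constraint 1 (W < X) on D(W)={3,4,5,6,7} D(X)={3,4,5,6}: W {3,4,5,6,7}->{3,4,5}; X {3,4,5,6}->{4,5,6} => REVISION
Constraint 2 (X < V) on D(X)={4,5,6} D(V)={3,4,5,6,7}: V {3,4,5,6,7}->{5,6,7} => REVISION
Constraint 3 (X < Y) on D(X)={4,5,6} D(Y)={3,4,5,6,7}: Y {3,4,5,6,7}->{5,6,7} => REVISION
Total revisions = 3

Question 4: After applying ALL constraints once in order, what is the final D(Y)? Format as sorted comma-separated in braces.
Answer: {5,6,7}

Derivation:
Constraint 1 (W < X) on D(W)={3,4,5,6,7} D(X)={3,4,5,6}: W {3,4,5,6,7}->{3,4,5}; X {3,4,5,6}->{4,5,6}
Constraint 2 (X < V) on D(X)={4,5,6} D(V)={3,4,5,6,7}: V {3,4,5,6,7}->{5,6,7}
Constraint 3 (X < Y) on D(X)={4,5,6} D(Y)={3,4,5,6,7}: Y {3,4,5,6,7}->{5,6,7}
So after all 3 constraints: D(Y) = {5,6,7}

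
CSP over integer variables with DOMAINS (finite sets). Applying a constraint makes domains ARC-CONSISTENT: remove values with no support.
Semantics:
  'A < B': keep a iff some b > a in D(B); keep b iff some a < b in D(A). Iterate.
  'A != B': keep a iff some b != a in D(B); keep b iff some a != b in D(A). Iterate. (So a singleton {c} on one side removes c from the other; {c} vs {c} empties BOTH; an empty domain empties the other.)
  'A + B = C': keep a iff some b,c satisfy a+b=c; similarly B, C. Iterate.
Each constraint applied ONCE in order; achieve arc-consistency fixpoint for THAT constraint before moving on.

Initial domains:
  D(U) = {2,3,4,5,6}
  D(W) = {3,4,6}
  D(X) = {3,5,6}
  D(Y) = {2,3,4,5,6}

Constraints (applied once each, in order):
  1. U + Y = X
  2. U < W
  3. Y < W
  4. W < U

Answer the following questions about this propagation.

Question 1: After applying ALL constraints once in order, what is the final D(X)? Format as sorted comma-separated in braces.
Constraint 1 (U + Y = X) on D(U)={2,3,4,5,6} D(Y)={2,3,4,5,6} D(X)={3,5,6}: U {2,3,4,5,6}->{2,3,4}; Y {2,3,4,5,6}->{2,3,4}; X {3,5,6}->{5,6}
Constraint 2 (U < W) on D(U)={2,3,4} D(W)={3,4,6}: no change
Constraint 3 (Y < W) on D(Y)={2,3,4} D(W)={3,4,6}: no change
Constraint 4 (W < U) on D(W)={3,4,6} D(U)={2,3,4}: W {3,4,6}->{3}; U {2,3,4}->{4}
So after all 4 constraints: D(X) = {5,6}

Answer: {5,6}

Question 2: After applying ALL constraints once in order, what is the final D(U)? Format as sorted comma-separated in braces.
Constraint 1 (U + Y = X) on D(U)={2,3,4,5,6} D(Y)={2,3,4,5,6} D(X)={3,5,6}: U {2,3,4,5,6}->{2,3,4}; Y {2,3,4,5,6}->{2,3,4}; X {3,5,6}->{5,6}
Constraint 2 (U < W) on D(U)={2,3,4} D(W)={3,4,6}: no change
Constraint 3 (Y < W) on D(Y)={2,3,4} D(W)={3,4,6}: no change
Constraint 4 (W < U) on D(W)={3,4,6} D(U)={2,3,4}: W {3,4,6}->{3}; U {2,3,4}->{4}
So after all 4 constraints: D(U) = {4}

Answer: {4}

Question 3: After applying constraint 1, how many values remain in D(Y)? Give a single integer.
Constraint 1 (U + Y = X) on D(U)={2,3,4,5,6} D(Y)={2,3,4,5,6} D(X)={3,5,6}: U {2,3,4,5,6}->{2,3,4}; Y {2,3,4,5,6}->{2,3,4}; X {3,5,6}->{5,6}
So after constraint 1: D(Y)={2,3,4}, size = 3

Answer: 3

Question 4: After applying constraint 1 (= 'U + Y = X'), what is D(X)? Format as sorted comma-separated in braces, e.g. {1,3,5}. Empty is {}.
Answer: {5,6}

Derivation:
Constraint 1 (U + Y = X) on D(U)={2,3,4,5,6} D(Y)={2,3,4,5,6} D(X)={3,5,6}: U {2,3,4,5,6}->{2,3,4}; Y {2,3,4,5,6}->{2,3,4}; X {3,5,6}->{5,6}
So after constraint 1: D(X) = {5,6}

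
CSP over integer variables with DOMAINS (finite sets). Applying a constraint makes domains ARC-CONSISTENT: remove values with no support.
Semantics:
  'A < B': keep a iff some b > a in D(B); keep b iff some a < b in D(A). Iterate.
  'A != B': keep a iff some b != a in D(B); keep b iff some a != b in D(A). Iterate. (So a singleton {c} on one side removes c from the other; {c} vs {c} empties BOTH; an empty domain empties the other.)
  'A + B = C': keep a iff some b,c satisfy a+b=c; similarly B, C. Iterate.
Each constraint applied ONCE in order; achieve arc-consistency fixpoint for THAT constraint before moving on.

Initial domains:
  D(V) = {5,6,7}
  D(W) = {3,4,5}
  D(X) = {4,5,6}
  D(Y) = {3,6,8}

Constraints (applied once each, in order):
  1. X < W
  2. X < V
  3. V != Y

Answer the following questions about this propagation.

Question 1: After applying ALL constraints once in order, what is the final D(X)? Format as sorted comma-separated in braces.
Constraint 1 (X < W) on D(X)={4,5,6} D(W)={3,4,5}: X {4,5,6}->{4}; W {3,4,5}->{5}
Constraint 2 (X < V) on D(X)={4} D(V)={5,6,7}: no change
Constraint 3 (V != Y) on D(V)={5,6,7} D(Y)={3,6,8}: no change
So after all 3 constraints: D(X) = {4}

Answer: {4}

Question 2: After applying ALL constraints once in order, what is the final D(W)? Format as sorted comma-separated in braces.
Constraint 1 (X < W) on D(X)={4,5,6} D(W)={3,4,5}: X {4,5,6}->{4}; W {3,4,5}->{5}
Constraint 2 (X < V) on D(X)={4} D(V)={5,6,7}: no change
Constraint 3 (V != Y) on D(V)={5,6,7} D(Y)={3,6,8}: no change
So after all 3 constraints: D(W) = {5}

Answer: {5}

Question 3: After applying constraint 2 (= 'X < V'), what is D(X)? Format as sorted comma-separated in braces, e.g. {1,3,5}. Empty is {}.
Constraint 1 (X < W) on D(X)={4,5,6} D(W)={3,4,5}: X {4,5,6}->{4}; W {3,4,5}->{5}
Constraint 2 (X < V) on D(X)={4} D(V)={5,6,7}: no change
So after constraint 2: D(X) = {4}

Answer: {4}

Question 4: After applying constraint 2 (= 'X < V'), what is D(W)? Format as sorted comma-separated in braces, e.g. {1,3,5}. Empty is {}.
Answer: {5}

Derivation:
Constraint 1 (X < W) on D(X)={4,5,6} D(W)={3,4,5}: X {4,5,6}->{4}; W {3,4,5}->{5}
Constraint 2 (X < V) on D(X)={4} D(V)={5,6,7}: no change
So after constraint 2: D(W) = {5}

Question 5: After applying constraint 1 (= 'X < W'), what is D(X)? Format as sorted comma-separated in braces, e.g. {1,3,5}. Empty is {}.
Answer: {4}

Derivation:
Constraint 1 (X < W) on D(X)={4,5,6} D(W)={3,4,5}: X {4,5,6}->{4}; W {3,4,5}->{5}
So after constraint 1: D(X) = {4}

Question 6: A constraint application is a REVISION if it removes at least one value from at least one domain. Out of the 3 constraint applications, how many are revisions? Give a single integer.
Constraint 1 (X < W) on D(X)={4,5,6} D(W)={3,4,5}: X {4,5,6}->{4}; W {3,4,5}->{5} => REVISION
Constraint 2 (X < V) on D(X)={4} D(V)={5,6,7}: no change => not a revision
Constraint 3 (V != Y) on D(V)={5,6,7} D(Y)={3,6,8}: no change => not a revision
Total revisions = 1

Answer: 1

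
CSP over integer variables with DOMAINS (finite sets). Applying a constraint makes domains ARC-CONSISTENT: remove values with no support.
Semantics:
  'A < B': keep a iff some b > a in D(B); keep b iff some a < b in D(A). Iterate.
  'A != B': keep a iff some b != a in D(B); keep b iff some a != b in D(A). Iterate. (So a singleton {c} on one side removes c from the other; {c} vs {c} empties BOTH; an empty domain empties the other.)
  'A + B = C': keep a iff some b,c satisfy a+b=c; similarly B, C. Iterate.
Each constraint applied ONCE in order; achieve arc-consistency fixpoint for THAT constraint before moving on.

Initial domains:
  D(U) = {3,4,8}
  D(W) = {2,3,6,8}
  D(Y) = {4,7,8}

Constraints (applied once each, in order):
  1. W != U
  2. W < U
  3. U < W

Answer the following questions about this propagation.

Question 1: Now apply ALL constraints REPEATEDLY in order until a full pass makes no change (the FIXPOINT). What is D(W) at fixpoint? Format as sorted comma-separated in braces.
pass 0 (initial): D(W)={2,3,6,8}
pass 1: U {3,4,8}->{3,4}; W {2,3,6,8}->{6}
pass 2: U {3,4}->{}; W {6}->{}
pass 3: no change
Fixpoint after 3 passes: D(W) = {}

Answer: {}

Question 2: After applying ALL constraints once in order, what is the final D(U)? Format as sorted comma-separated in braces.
Answer: {3,4}

Derivation:
Constraint 1 (W != U) on D(W)={2,3,6,8} D(U)={3,4,8}: no change
Constraint 2 (W < U) on D(W)={2,3,6,8} D(U)={3,4,8}: W {2,3,6,8}->{2,3,6}
Constraint 3 (U < W) on D(U)={3,4,8} D(W)={2,3,6}: U {3,4,8}->{3,4}; W {2,3,6}->{6}
So after all 3 constraints: D(U) = {3,4}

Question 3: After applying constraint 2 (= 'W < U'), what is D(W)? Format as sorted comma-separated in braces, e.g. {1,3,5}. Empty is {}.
Constraint 1 (W != U) on D(W)={2,3,6,8} D(U)={3,4,8}: no change
Constraint 2 (W < U) on D(W)={2,3,6,8} D(U)={3,4,8}: W {2,3,6,8}->{2,3,6}
So after constraint 2: D(W) = {2,3,6}

Answer: {2,3,6}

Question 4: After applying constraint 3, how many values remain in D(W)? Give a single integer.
Answer: 1

Derivation:
Constraint 1 (W != U) on D(W)={2,3,6,8} D(U)={3,4,8}: no change
Constraint 2 (W < U) on D(W)={2,3,6,8} D(U)={3,4,8}: W {2,3,6,8}->{2,3,6}
Constraint 3 (U < W) on D(U)={3,4,8} D(W)={2,3,6}: U {3,4,8}->{3,4}; W {2,3,6}->{6}
So after constraint 3: D(W)={6}, size = 1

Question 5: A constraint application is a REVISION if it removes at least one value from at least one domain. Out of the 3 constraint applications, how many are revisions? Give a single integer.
Constraint 1 (W != U) on D(W)={2,3,6,8} D(U)={3,4,8}: no change => not a revision
Constraint 2 (W < U) on D(W)={2,3,6,8} D(U)={3,4,8}: W {2,3,6,8}->{2,3,6} => REVISION
Constraint 3 (U < W) on D(U)={3,4,8} D(W)={2,3,6}: U {3,4,8}->{3,4}; W {2,3,6}->{6} => REVISION
Total revisions = 2

Answer: 2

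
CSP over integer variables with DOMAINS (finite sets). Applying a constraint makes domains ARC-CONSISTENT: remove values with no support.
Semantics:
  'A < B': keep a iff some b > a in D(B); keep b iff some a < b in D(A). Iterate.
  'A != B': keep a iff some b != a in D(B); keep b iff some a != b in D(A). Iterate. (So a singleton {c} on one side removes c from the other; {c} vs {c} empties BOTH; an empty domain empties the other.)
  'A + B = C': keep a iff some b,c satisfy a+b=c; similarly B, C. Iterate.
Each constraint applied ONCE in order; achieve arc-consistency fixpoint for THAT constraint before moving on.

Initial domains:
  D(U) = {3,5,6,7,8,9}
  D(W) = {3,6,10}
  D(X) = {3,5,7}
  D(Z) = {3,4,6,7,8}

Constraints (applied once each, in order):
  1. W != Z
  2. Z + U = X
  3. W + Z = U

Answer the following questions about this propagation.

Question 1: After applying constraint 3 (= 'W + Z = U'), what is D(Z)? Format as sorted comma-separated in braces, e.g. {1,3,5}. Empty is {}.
Answer: {}

Derivation:
Constraint 1 (W != Z) on D(W)={3,6,10} D(Z)={3,4,6,7,8}: no change
Constraint 2 (Z + U = X) on D(Z)={3,4,6,7,8} D(U)={3,5,6,7,8,9} D(X)={3,5,7}: Z {3,4,6,7,8}->{4}; U {3,5,6,7,8,9}->{3}; X {3,5,7}->{7}
Constraint 3 (W + Z = U) on D(W)={3,6,10} D(Z)={4} D(U)={3}: W {3,6,10}->{}; Z {4}->{}; U {3}->{}
So after constraint 3: D(Z) = {}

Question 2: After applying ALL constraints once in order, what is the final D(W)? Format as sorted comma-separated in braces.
Answer: {}

Derivation:
Constraint 1 (W != Z) on D(W)={3,6,10} D(Z)={3,4,6,7,8}: no change
Constraint 2 (Z + U = X) on D(Z)={3,4,6,7,8} D(U)={3,5,6,7,8,9} D(X)={3,5,7}: Z {3,4,6,7,8}->{4}; U {3,5,6,7,8,9}->{3}; X {3,5,7}->{7}
Constraint 3 (W + Z = U) on D(W)={3,6,10} D(Z)={4} D(U)={3}: W {3,6,10}->{}; Z {4}->{}; U {3}->{}
So after all 3 constraints: D(W) = {}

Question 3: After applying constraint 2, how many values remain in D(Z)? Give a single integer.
Answer: 1

Derivation:
Constraint 1 (W != Z) on D(W)={3,6,10} D(Z)={3,4,6,7,8}: no change
Constraint 2 (Z + U = X) on D(Z)={3,4,6,7,8} D(U)={3,5,6,7,8,9} D(X)={3,5,7}: Z {3,4,6,7,8}->{4}; U {3,5,6,7,8,9}->{3}; X {3,5,7}->{7}
So after constraint 2: D(Z)={4}, size = 1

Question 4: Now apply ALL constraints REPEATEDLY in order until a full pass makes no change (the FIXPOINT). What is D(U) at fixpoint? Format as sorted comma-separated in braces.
Answer: {}

Derivation:
pass 0 (initial): D(U)={3,5,6,7,8,9}
pass 1: U {3,5,6,7,8,9}->{}; W {3,6,10}->{}; X {3,5,7}->{7}; Z {3,4,6,7,8}->{}
pass 2: X {7}->{}
pass 3: no change
Fixpoint after 3 passes: D(U) = {}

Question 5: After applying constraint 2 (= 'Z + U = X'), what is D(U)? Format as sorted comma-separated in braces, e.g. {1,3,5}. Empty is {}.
Answer: {3}

Derivation:
Constraint 1 (W != Z) on D(W)={3,6,10} D(Z)={3,4,6,7,8}: no change
Constraint 2 (Z + U = X) on D(Z)={3,4,6,7,8} D(U)={3,5,6,7,8,9} D(X)={3,5,7}: Z {3,4,6,7,8}->{4}; U {3,5,6,7,8,9}->{3}; X {3,5,7}->{7}
So after constraint 2: D(U) = {3}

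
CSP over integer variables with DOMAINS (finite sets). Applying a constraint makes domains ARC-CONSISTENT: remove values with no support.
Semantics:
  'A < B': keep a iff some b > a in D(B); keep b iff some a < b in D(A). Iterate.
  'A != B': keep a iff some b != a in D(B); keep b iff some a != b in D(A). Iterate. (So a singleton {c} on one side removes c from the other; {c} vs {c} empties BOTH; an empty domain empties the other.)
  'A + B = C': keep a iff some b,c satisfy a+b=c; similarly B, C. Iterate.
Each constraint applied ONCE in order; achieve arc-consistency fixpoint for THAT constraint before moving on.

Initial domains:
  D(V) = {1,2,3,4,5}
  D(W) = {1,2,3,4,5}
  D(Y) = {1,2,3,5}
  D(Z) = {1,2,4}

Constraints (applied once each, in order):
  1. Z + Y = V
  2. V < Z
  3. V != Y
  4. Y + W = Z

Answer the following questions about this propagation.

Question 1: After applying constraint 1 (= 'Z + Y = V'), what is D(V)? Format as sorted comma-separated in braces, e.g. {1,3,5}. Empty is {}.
Constraint 1 (Z + Y = V) on D(Z)={1,2,4} D(Y)={1,2,3,5} D(V)={1,2,3,4,5}: Y {1,2,3,5}->{1,2,3}; V {1,2,3,4,5}->{2,3,4,5}
So after constraint 1: D(V) = {2,3,4,5}

Answer: {2,3,4,5}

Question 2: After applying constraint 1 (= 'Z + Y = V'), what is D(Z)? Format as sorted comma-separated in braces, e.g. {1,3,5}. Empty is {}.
Answer: {1,2,4}

Derivation:
Constraint 1 (Z + Y = V) on D(Z)={1,2,4} D(Y)={1,2,3,5} D(V)={1,2,3,4,5}: Y {1,2,3,5}->{1,2,3}; V {1,2,3,4,5}->{2,3,4,5}
So after constraint 1: D(Z) = {1,2,4}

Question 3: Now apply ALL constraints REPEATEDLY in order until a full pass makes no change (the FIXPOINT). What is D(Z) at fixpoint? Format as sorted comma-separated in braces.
pass 0 (initial): D(Z)={1,2,4}
pass 1: V {1,2,3,4,5}->{2,3}; W {1,2,3,4,5}->{1,2,3}; Y {1,2,3,5}->{1,2,3}; Z {1,2,4}->{4}
pass 2: V {2,3}->{}; W {1,2,3}->{}; Y {1,2,3}->{}; Z {4}->{}
pass 3: no change
Fixpoint after 3 passes: D(Z) = {}

Answer: {}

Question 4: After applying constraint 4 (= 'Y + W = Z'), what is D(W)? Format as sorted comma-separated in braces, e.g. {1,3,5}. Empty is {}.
Answer: {1,2,3}

Derivation:
Constraint 1 (Z + Y = V) on D(Z)={1,2,4} D(Y)={1,2,3,5} D(V)={1,2,3,4,5}: Y {1,2,3,5}->{1,2,3}; V {1,2,3,4,5}->{2,3,4,5}
Constraint 2 (V < Z) on D(V)={2,3,4,5} D(Z)={1,2,4}: V {2,3,4,5}->{2,3}; Z {1,2,4}->{4}
Constraint 3 (V != Y) on D(V)={2,3} D(Y)={1,2,3}: no change
Constraint 4 (Y + W = Z) on D(Y)={1,2,3} D(W)={1,2,3,4,5} D(Z)={4}: W {1,2,3,4,5}->{1,2,3}
So after constraint 4: D(W) = {1,2,3}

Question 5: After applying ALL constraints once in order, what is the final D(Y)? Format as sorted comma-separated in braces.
Answer: {1,2,3}

Derivation:
Constraint 1 (Z + Y = V) on D(Z)={1,2,4} D(Y)={1,2,3,5} D(V)={1,2,3,4,5}: Y {1,2,3,5}->{1,2,3}; V {1,2,3,4,5}->{2,3,4,5}
Constraint 2 (V < Z) on D(V)={2,3,4,5} D(Z)={1,2,4}: V {2,3,4,5}->{2,3}; Z {1,2,4}->{4}
Constraint 3 (V != Y) on D(V)={2,3} D(Y)={1,2,3}: no change
Constraint 4 (Y + W = Z) on D(Y)={1,2,3} D(W)={1,2,3,4,5} D(Z)={4}: W {1,2,3,4,5}->{1,2,3}
So after all 4 constraints: D(Y) = {1,2,3}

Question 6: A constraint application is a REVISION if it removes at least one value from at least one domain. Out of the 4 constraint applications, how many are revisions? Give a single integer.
Constraint 1 (Z + Y = V) on D(Z)={1,2,4} D(Y)={1,2,3,5} D(V)={1,2,3,4,5}: Y {1,2,3,5}->{1,2,3}; V {1,2,3,4,5}->{2,3,4,5} => REVISION
Constraint 2 (V < Z) on D(V)={2,3,4,5} D(Z)={1,2,4}: V {2,3,4,5}->{2,3}; Z {1,2,4}->{4} => REVISION
Constraint 3 (V != Y) on D(V)={2,3} D(Y)={1,2,3}: no change => not a revision
Constraint 4 (Y + W = Z) on D(Y)={1,2,3} D(W)={1,2,3,4,5} D(Z)={4}: W {1,2,3,4,5}->{1,2,3} => REVISION
Total revisions = 3

Answer: 3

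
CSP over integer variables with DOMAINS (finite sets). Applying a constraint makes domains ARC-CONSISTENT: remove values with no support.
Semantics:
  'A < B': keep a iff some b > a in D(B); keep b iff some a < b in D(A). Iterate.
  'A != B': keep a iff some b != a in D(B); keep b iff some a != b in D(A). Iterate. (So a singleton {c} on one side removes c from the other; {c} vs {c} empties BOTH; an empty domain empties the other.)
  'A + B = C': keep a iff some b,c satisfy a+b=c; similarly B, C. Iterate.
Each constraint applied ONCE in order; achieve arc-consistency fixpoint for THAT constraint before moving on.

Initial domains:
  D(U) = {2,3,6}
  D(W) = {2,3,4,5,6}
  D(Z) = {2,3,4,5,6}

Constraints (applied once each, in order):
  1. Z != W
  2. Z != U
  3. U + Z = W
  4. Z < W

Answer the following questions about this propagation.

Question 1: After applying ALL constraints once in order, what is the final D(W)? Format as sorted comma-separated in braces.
Constraint 1 (Z != W) on D(Z)={2,3,4,5,6} D(W)={2,3,4,5,6}: no change
Constraint 2 (Z != U) on D(Z)={2,3,4,5,6} D(U)={2,3,6}: no change
Constraint 3 (U + Z = W) on D(U)={2,3,6} D(Z)={2,3,4,5,6} D(W)={2,3,4,5,6}: U {2,3,6}->{2,3}; Z {2,3,4,5,6}->{2,3,4}; W {2,3,4,5,6}->{4,5,6}
Constraint 4 (Z < W) on D(Z)={2,3,4} D(W)={4,5,6}: no change
So after all 4 constraints: D(W) = {4,5,6}

Answer: {4,5,6}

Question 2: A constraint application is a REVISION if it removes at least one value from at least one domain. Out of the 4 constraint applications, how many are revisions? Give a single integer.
Constraint 1 (Z != W) on D(Z)={2,3,4,5,6} D(W)={2,3,4,5,6}: no change => not a revision
Constraint 2 (Z != U) on D(Z)={2,3,4,5,6} D(U)={2,3,6}: no change => not a revision
Constraint 3 (U + Z = W) on D(U)={2,3,6} D(Z)={2,3,4,5,6} D(W)={2,3,4,5,6}: U {2,3,6}->{2,3}; Z {2,3,4,5,6}->{2,3,4}; W {2,3,4,5,6}->{4,5,6} => REVISION
Constraint 4 (Z < W) on D(Z)={2,3,4} D(W)={4,5,6}: no change => not a revision
Total revisions = 1

Answer: 1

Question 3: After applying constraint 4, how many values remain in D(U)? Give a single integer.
Constraint 1 (Z != W) on D(Z)={2,3,4,5,6} D(W)={2,3,4,5,6}: no change
Constraint 2 (Z != U) on D(Z)={2,3,4,5,6} D(U)={2,3,6}: no change
Constraint 3 (U + Z = W) on D(U)={2,3,6} D(Z)={2,3,4,5,6} D(W)={2,3,4,5,6}: U {2,3,6}->{2,3}; Z {2,3,4,5,6}->{2,3,4}; W {2,3,4,5,6}->{4,5,6}
Constraint 4 (Z < W) on D(Z)={2,3,4} D(W)={4,5,6}: no change
So after constraint 4: D(U)={2,3}, size = 2

Answer: 2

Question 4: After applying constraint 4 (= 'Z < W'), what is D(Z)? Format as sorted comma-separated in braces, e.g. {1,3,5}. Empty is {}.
Constraint 1 (Z != W) on D(Z)={2,3,4,5,6} D(W)={2,3,4,5,6}: no change
Constraint 2 (Z != U) on D(Z)={2,3,4,5,6} D(U)={2,3,6}: no change
Constraint 3 (U + Z = W) on D(U)={2,3,6} D(Z)={2,3,4,5,6} D(W)={2,3,4,5,6}: U {2,3,6}->{2,3}; Z {2,3,4,5,6}->{2,3,4}; W {2,3,4,5,6}->{4,5,6}
Constraint 4 (Z < W) on D(Z)={2,3,4} D(W)={4,5,6}: no change
So after constraint 4: D(Z) = {2,3,4}

Answer: {2,3,4}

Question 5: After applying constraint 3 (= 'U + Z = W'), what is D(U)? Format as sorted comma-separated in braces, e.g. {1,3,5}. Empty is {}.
Constraint 1 (Z != W) on D(Z)={2,3,4,5,6} D(W)={2,3,4,5,6}: no change
Constraint 2 (Z != U) on D(Z)={2,3,4,5,6} D(U)={2,3,6}: no change
Constraint 3 (U + Z = W) on D(U)={2,3,6} D(Z)={2,3,4,5,6} D(W)={2,3,4,5,6}: U {2,3,6}->{2,3}; Z {2,3,4,5,6}->{2,3,4}; W {2,3,4,5,6}->{4,5,6}
So after constraint 3: D(U) = {2,3}

Answer: {2,3}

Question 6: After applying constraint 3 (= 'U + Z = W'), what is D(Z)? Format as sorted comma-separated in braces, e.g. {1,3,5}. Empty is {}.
Constraint 1 (Z != W) on D(Z)={2,3,4,5,6} D(W)={2,3,4,5,6}: no change
Constraint 2 (Z != U) on D(Z)={2,3,4,5,6} D(U)={2,3,6}: no change
Constraint 3 (U + Z = W) on D(U)={2,3,6} D(Z)={2,3,4,5,6} D(W)={2,3,4,5,6}: U {2,3,6}->{2,3}; Z {2,3,4,5,6}->{2,3,4}; W {2,3,4,5,6}->{4,5,6}
So after constraint 3: D(Z) = {2,3,4}

Answer: {2,3,4}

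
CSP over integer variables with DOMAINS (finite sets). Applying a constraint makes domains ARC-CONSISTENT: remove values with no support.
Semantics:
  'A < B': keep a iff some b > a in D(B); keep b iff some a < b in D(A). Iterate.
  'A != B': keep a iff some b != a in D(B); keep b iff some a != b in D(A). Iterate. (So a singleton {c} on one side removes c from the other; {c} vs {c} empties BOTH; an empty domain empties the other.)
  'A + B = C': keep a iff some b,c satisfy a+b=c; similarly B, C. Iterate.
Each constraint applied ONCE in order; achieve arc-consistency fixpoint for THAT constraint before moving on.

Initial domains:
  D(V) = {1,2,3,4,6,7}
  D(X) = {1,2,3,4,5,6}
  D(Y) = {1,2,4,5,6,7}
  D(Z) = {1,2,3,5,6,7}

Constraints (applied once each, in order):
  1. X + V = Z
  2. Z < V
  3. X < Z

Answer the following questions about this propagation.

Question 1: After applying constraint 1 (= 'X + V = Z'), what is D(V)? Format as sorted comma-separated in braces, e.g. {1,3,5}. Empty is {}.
Constraint 1 (X + V = Z) on D(X)={1,2,3,4,5,6} D(V)={1,2,3,4,6,7} D(Z)={1,2,3,5,6,7}: V {1,2,3,4,6,7}->{1,2,3,4,6}; Z {1,2,3,5,6,7}->{2,3,5,6,7}
So after constraint 1: D(V) = {1,2,3,4,6}

Answer: {1,2,3,4,6}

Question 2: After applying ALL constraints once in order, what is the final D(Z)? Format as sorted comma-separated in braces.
Constraint 1 (X + V = Z) on D(X)={1,2,3,4,5,6} D(V)={1,2,3,4,6,7} D(Z)={1,2,3,5,6,7}: V {1,2,3,4,6,7}->{1,2,3,4,6}; Z {1,2,3,5,6,7}->{2,3,5,6,7}
Constraint 2 (Z < V) on D(Z)={2,3,5,6,7} D(V)={1,2,3,4,6}: Z {2,3,5,6,7}->{2,3,5}; V {1,2,3,4,6}->{3,4,6}
Constraint 3 (X < Z) on D(X)={1,2,3,4,5,6} D(Z)={2,3,5}: X {1,2,3,4,5,6}->{1,2,3,4}
So after all 3 constraints: D(Z) = {2,3,5}

Answer: {2,3,5}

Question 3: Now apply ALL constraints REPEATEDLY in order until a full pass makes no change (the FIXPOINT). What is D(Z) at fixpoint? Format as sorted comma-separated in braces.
Answer: {}

Derivation:
pass 0 (initial): D(Z)={1,2,3,5,6,7}
pass 1: V {1,2,3,4,6,7}->{3,4,6}; X {1,2,3,4,5,6}->{1,2,3,4}; Z {1,2,3,5,6,7}->{2,3,5}
pass 2: V {3,4,6}->{}; X {1,2,3,4}->{}; Z {2,3,5}->{}
pass 3: no change
Fixpoint after 3 passes: D(Z) = {}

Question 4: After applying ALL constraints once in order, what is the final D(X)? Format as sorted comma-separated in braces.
Answer: {1,2,3,4}

Derivation:
Constraint 1 (X + V = Z) on D(X)={1,2,3,4,5,6} D(V)={1,2,3,4,6,7} D(Z)={1,2,3,5,6,7}: V {1,2,3,4,6,7}->{1,2,3,4,6}; Z {1,2,3,5,6,7}->{2,3,5,6,7}
Constraint 2 (Z < V) on D(Z)={2,3,5,6,7} D(V)={1,2,3,4,6}: Z {2,3,5,6,7}->{2,3,5}; V {1,2,3,4,6}->{3,4,6}
Constraint 3 (X < Z) on D(X)={1,2,3,4,5,6} D(Z)={2,3,5}: X {1,2,3,4,5,6}->{1,2,3,4}
So after all 3 constraints: D(X) = {1,2,3,4}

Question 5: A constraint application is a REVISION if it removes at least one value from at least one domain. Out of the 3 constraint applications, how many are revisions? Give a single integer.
Answer: 3

Derivation:
Constraint 1 (X + V = Z) on D(X)={1,2,3,4,5,6} D(V)={1,2,3,4,6,7} D(Z)={1,2,3,5,6,7}: V {1,2,3,4,6,7}->{1,2,3,4,6}; Z {1,2,3,5,6,7}->{2,3,5,6,7} => REVISION
Constraint 2 (Z < V) on D(Z)={2,3,5,6,7} D(V)={1,2,3,4,6}: Z {2,3,5,6,7}->{2,3,5}; V {1,2,3,4,6}->{3,4,6} => REVISION
Constraint 3 (X < Z) on D(X)={1,2,3,4,5,6} D(Z)={2,3,5}: X {1,2,3,4,5,6}->{1,2,3,4} => REVISION
Total revisions = 3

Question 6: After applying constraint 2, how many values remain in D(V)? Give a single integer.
Answer: 3

Derivation:
Constraint 1 (X + V = Z) on D(X)={1,2,3,4,5,6} D(V)={1,2,3,4,6,7} D(Z)={1,2,3,5,6,7}: V {1,2,3,4,6,7}->{1,2,3,4,6}; Z {1,2,3,5,6,7}->{2,3,5,6,7}
Constraint 2 (Z < V) on D(Z)={2,3,5,6,7} D(V)={1,2,3,4,6}: Z {2,3,5,6,7}->{2,3,5}; V {1,2,3,4,6}->{3,4,6}
So after constraint 2: D(V)={3,4,6}, size = 3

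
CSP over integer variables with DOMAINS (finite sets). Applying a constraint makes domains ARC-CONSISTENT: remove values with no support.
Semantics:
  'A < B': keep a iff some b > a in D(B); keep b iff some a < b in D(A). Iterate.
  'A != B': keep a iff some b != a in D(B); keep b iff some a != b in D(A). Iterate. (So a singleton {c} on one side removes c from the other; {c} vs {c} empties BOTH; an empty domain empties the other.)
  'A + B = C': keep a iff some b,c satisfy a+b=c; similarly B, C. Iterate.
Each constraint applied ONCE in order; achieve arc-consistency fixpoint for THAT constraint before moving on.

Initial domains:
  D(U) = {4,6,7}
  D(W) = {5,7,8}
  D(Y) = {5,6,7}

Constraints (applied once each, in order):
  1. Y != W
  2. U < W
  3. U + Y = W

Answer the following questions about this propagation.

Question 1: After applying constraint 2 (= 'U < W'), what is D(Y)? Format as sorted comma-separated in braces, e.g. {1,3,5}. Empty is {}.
Constraint 1 (Y != W) on D(Y)={5,6,7} D(W)={5,7,8}: no change
Constraint 2 (U < W) on D(U)={4,6,7} D(W)={5,7,8}: no change
So after constraint 2: D(Y) = {5,6,7}

Answer: {5,6,7}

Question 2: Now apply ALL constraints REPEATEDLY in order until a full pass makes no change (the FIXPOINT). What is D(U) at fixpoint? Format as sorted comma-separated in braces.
pass 0 (initial): D(U)={4,6,7}
pass 1: U {4,6,7}->{}; W {5,7,8}->{}; Y {5,6,7}->{}
pass 2: no change
Fixpoint after 2 passes: D(U) = {}

Answer: {}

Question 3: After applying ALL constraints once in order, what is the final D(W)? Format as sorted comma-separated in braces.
Answer: {}

Derivation:
Constraint 1 (Y != W) on D(Y)={5,6,7} D(W)={5,7,8}: no change
Constraint 2 (U < W) on D(U)={4,6,7} D(W)={5,7,8}: no change
Constraint 3 (U + Y = W) on D(U)={4,6,7} D(Y)={5,6,7} D(W)={5,7,8}: U {4,6,7}->{}; Y {5,6,7}->{}; W {5,7,8}->{}
So after all 3 constraints: D(W) = {}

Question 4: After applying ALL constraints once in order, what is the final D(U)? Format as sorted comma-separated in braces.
Constraint 1 (Y != W) on D(Y)={5,6,7} D(W)={5,7,8}: no change
Constraint 2 (U < W) on D(U)={4,6,7} D(W)={5,7,8}: no change
Constraint 3 (U + Y = W) on D(U)={4,6,7} D(Y)={5,6,7} D(W)={5,7,8}: U {4,6,7}->{}; Y {5,6,7}->{}; W {5,7,8}->{}
So after all 3 constraints: D(U) = {}

Answer: {}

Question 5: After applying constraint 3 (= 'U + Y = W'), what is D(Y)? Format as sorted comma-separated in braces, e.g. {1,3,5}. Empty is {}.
Constraint 1 (Y != W) on D(Y)={5,6,7} D(W)={5,7,8}: no change
Constraint 2 (U < W) on D(U)={4,6,7} D(W)={5,7,8}: no change
Constraint 3 (U + Y = W) on D(U)={4,6,7} D(Y)={5,6,7} D(W)={5,7,8}: U {4,6,7}->{}; Y {5,6,7}->{}; W {5,7,8}->{}
So after constraint 3: D(Y) = {}

Answer: {}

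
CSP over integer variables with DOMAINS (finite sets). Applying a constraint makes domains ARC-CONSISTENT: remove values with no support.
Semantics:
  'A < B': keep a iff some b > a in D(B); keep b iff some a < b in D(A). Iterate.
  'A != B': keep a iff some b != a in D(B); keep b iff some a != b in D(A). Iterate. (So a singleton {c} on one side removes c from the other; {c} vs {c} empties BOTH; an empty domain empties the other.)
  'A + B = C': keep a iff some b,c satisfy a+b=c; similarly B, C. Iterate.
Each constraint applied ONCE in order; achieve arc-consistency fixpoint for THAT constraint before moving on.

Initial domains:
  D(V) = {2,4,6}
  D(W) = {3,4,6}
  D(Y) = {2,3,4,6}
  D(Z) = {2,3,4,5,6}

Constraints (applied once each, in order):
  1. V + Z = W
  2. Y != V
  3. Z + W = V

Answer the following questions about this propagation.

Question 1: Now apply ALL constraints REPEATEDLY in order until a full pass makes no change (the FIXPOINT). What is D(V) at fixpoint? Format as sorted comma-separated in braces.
pass 0 (initial): D(V)={2,4,6}
pass 1: V {2,4,6}->{}; W {3,4,6}->{}; Z {2,3,4,5,6}->{}
pass 2: Y {2,3,4,6}->{}
pass 3: no change
Fixpoint after 3 passes: D(V) = {}

Answer: {}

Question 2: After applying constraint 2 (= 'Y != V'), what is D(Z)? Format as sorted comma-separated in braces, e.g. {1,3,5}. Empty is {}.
Answer: {2,4}

Derivation:
Constraint 1 (V + Z = W) on D(V)={2,4,6} D(Z)={2,3,4,5,6} D(W)={3,4,6}: V {2,4,6}->{2,4}; Z {2,3,4,5,6}->{2,4}; W {3,4,6}->{4,6}
Constraint 2 (Y != V) on D(Y)={2,3,4,6} D(V)={2,4}: no change
So after constraint 2: D(Z) = {2,4}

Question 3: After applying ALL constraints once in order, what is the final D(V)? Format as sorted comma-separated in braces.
Constraint 1 (V + Z = W) on D(V)={2,4,6} D(Z)={2,3,4,5,6} D(W)={3,4,6}: V {2,4,6}->{2,4}; Z {2,3,4,5,6}->{2,4}; W {3,4,6}->{4,6}
Constraint 2 (Y != V) on D(Y)={2,3,4,6} D(V)={2,4}: no change
Constraint 3 (Z + W = V) on D(Z)={2,4} D(W)={4,6} D(V)={2,4}: Z {2,4}->{}; W {4,6}->{}; V {2,4}->{}
So after all 3 constraints: D(V) = {}

Answer: {}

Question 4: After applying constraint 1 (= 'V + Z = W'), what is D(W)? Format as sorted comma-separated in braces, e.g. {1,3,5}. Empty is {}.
Answer: {4,6}

Derivation:
Constraint 1 (V + Z = W) on D(V)={2,4,6} D(Z)={2,3,4,5,6} D(W)={3,4,6}: V {2,4,6}->{2,4}; Z {2,3,4,5,6}->{2,4}; W {3,4,6}->{4,6}
So after constraint 1: D(W) = {4,6}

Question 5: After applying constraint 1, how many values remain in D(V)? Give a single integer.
Answer: 2

Derivation:
Constraint 1 (V + Z = W) on D(V)={2,4,6} D(Z)={2,3,4,5,6} D(W)={3,4,6}: V {2,4,6}->{2,4}; Z {2,3,4,5,6}->{2,4}; W {3,4,6}->{4,6}
So after constraint 1: D(V)={2,4}, size = 2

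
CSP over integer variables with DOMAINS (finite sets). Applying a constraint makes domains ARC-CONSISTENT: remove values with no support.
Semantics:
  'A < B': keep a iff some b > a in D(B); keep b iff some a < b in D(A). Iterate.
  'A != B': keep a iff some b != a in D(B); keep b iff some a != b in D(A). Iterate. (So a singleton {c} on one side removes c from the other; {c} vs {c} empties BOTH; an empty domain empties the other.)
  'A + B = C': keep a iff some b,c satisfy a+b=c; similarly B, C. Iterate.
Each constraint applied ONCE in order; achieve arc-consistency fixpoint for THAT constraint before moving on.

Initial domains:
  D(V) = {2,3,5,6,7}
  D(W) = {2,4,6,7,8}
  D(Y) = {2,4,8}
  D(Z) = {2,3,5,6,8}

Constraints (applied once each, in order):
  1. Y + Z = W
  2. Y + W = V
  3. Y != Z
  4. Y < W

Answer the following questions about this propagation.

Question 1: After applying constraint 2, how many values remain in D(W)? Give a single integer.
Constraint 1 (Y + Z = W) on D(Y)={2,4,8} D(Z)={2,3,5,6,8} D(W)={2,4,6,7,8}: Y {2,4,8}->{2,4}; Z {2,3,5,6,8}->{2,3,5,6}; W {2,4,6,7,8}->{4,6,7,8}
Constraint 2 (Y + W = V) on D(Y)={2,4} D(W)={4,6,7,8} D(V)={2,3,5,6,7}: Y {2,4}->{2}; W {4,6,7,8}->{4}; V {2,3,5,6,7}->{6}
So after constraint 2: D(W)={4}, size = 1

Answer: 1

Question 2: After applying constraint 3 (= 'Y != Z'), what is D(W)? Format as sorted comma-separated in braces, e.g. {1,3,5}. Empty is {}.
Constraint 1 (Y + Z = W) on D(Y)={2,4,8} D(Z)={2,3,5,6,8} D(W)={2,4,6,7,8}: Y {2,4,8}->{2,4}; Z {2,3,5,6,8}->{2,3,5,6}; W {2,4,6,7,8}->{4,6,7,8}
Constraint 2 (Y + W = V) on D(Y)={2,4} D(W)={4,6,7,8} D(V)={2,3,5,6,7}: Y {2,4}->{2}; W {4,6,7,8}->{4}; V {2,3,5,6,7}->{6}
Constraint 3 (Y != Z) on D(Y)={2} D(Z)={2,3,5,6}: Z {2,3,5,6}->{3,5,6}
So after constraint 3: D(W) = {4}

Answer: {4}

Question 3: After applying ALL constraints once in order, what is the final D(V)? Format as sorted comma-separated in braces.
Answer: {6}

Derivation:
Constraint 1 (Y + Z = W) on D(Y)={2,4,8} D(Z)={2,3,5,6,8} D(W)={2,4,6,7,8}: Y {2,4,8}->{2,4}; Z {2,3,5,6,8}->{2,3,5,6}; W {2,4,6,7,8}->{4,6,7,8}
Constraint 2 (Y + W = V) on D(Y)={2,4} D(W)={4,6,7,8} D(V)={2,3,5,6,7}: Y {2,4}->{2}; W {4,6,7,8}->{4}; V {2,3,5,6,7}->{6}
Constraint 3 (Y != Z) on D(Y)={2} D(Z)={2,3,5,6}: Z {2,3,5,6}->{3,5,6}
Constraint 4 (Y < W) on D(Y)={2} D(W)={4}: no change
So after all 4 constraints: D(V) = {6}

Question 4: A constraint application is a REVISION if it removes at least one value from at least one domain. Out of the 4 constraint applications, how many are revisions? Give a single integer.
Answer: 3

Derivation:
Constraint 1 (Y + Z = W) on D(Y)={2,4,8} D(Z)={2,3,5,6,8} D(W)={2,4,6,7,8}: Y {2,4,8}->{2,4}; Z {2,3,5,6,8}->{2,3,5,6}; W {2,4,6,7,8}->{4,6,7,8} => REVISION
Constraint 2 (Y + W = V) on D(Y)={2,4} D(W)={4,6,7,8} D(V)={2,3,5,6,7}: Y {2,4}->{2}; W {4,6,7,8}->{4}; V {2,3,5,6,7}->{6} => REVISION
Constraint 3 (Y != Z) on D(Y)={2} D(Z)={2,3,5,6}: Z {2,3,5,6}->{3,5,6} => REVISION
Constraint 4 (Y < W) on D(Y)={2} D(W)={4}: no change => not a revision
Total revisions = 3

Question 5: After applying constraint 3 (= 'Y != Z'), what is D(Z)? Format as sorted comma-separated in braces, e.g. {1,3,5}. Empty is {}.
Constraint 1 (Y + Z = W) on D(Y)={2,4,8} D(Z)={2,3,5,6,8} D(W)={2,4,6,7,8}: Y {2,4,8}->{2,4}; Z {2,3,5,6,8}->{2,3,5,6}; W {2,4,6,7,8}->{4,6,7,8}
Constraint 2 (Y + W = V) on D(Y)={2,4} D(W)={4,6,7,8} D(V)={2,3,5,6,7}: Y {2,4}->{2}; W {4,6,7,8}->{4}; V {2,3,5,6,7}->{6}
Constraint 3 (Y != Z) on D(Y)={2} D(Z)={2,3,5,6}: Z {2,3,5,6}->{3,5,6}
So after constraint 3: D(Z) = {3,5,6}

Answer: {3,5,6}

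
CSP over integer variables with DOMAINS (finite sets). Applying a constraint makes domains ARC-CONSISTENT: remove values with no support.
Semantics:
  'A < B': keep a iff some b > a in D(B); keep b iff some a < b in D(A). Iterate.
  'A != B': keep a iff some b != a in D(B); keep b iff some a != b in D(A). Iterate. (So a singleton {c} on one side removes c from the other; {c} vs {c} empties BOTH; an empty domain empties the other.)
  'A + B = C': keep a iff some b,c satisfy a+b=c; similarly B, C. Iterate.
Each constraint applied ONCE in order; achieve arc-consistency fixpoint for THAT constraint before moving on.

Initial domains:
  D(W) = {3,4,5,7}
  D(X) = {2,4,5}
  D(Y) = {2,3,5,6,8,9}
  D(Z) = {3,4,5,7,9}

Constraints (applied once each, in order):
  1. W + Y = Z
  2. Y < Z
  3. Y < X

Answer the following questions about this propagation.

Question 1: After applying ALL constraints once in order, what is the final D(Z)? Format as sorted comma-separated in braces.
Answer: {5,7,9}

Derivation:
Constraint 1 (W + Y = Z) on D(W)={3,4,5,7} D(Y)={2,3,5,6,8,9} D(Z)={3,4,5,7,9}: Y {2,3,5,6,8,9}->{2,3,5,6}; Z {3,4,5,7,9}->{5,7,9}
Constraint 2 (Y < Z) on D(Y)={2,3,5,6} D(Z)={5,7,9}: no change
Constraint 3 (Y < X) on D(Y)={2,3,5,6} D(X)={2,4,5}: Y {2,3,5,6}->{2,3}; X {2,4,5}->{4,5}
So after all 3 constraints: D(Z) = {5,7,9}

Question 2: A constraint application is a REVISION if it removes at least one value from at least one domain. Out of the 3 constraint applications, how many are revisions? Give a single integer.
Answer: 2

Derivation:
Constraint 1 (W + Y = Z) on D(W)={3,4,5,7} D(Y)={2,3,5,6,8,9} D(Z)={3,4,5,7,9}: Y {2,3,5,6,8,9}->{2,3,5,6}; Z {3,4,5,7,9}->{5,7,9} => REVISION
Constraint 2 (Y < Z) on D(Y)={2,3,5,6} D(Z)={5,7,9}: no change => not a revision
Constraint 3 (Y < X) on D(Y)={2,3,5,6} D(X)={2,4,5}: Y {2,3,5,6}->{2,3}; X {2,4,5}->{4,5} => REVISION
Total revisions = 2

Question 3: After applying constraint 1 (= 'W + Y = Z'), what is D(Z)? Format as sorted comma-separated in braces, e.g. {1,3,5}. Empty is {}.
Answer: {5,7,9}

Derivation:
Constraint 1 (W + Y = Z) on D(W)={3,4,5,7} D(Y)={2,3,5,6,8,9} D(Z)={3,4,5,7,9}: Y {2,3,5,6,8,9}->{2,3,5,6}; Z {3,4,5,7,9}->{5,7,9}
So after constraint 1: D(Z) = {5,7,9}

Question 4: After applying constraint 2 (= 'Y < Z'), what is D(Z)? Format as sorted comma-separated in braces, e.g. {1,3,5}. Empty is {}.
Constraint 1 (W + Y = Z) on D(W)={3,4,5,7} D(Y)={2,3,5,6,8,9} D(Z)={3,4,5,7,9}: Y {2,3,5,6,8,9}->{2,3,5,6}; Z {3,4,5,7,9}->{5,7,9}
Constraint 2 (Y < Z) on D(Y)={2,3,5,6} D(Z)={5,7,9}: no change
So after constraint 2: D(Z) = {5,7,9}

Answer: {5,7,9}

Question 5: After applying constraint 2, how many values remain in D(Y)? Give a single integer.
Constraint 1 (W + Y = Z) on D(W)={3,4,5,7} D(Y)={2,3,5,6,8,9} D(Z)={3,4,5,7,9}: Y {2,3,5,6,8,9}->{2,3,5,6}; Z {3,4,5,7,9}->{5,7,9}
Constraint 2 (Y < Z) on D(Y)={2,3,5,6} D(Z)={5,7,9}: no change
So after constraint 2: D(Y)={2,3,5,6}, size = 4

Answer: 4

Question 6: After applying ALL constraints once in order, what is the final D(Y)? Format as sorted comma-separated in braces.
Answer: {2,3}

Derivation:
Constraint 1 (W + Y = Z) on D(W)={3,4,5,7} D(Y)={2,3,5,6,8,9} D(Z)={3,4,5,7,9}: Y {2,3,5,6,8,9}->{2,3,5,6}; Z {3,4,5,7,9}->{5,7,9}
Constraint 2 (Y < Z) on D(Y)={2,3,5,6} D(Z)={5,7,9}: no change
Constraint 3 (Y < X) on D(Y)={2,3,5,6} D(X)={2,4,5}: Y {2,3,5,6}->{2,3}; X {2,4,5}->{4,5}
So after all 3 constraints: D(Y) = {2,3}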